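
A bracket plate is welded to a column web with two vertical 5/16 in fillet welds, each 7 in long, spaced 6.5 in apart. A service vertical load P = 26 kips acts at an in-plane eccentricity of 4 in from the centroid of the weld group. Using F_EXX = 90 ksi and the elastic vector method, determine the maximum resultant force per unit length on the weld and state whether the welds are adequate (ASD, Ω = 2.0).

Total weld length L_w = 14 in. Treat welds as unit-width lines.
Polar moment about centroid: J = 2[d³/12 + d(b/2)²] = 2[7³/12 + 7×3.25²] = 205 in³.
Direct shear f_v = P/L_w = 26 / 14 = 1.857 kip/in (vertical).
Torsion M = P·e = 26 × 4 = 104 kip·in.
Critical point at (x, y) = (3.25, 3.5) from centroid. f_tx = M·y/J = 1.775 kip/in; f_ty = M·x/J = 1.648 kip/in.
Resultant f_max = √[f_tx² + (f_v + f_ty)²] = √[1.775² + (1.857 + 1.648)²] = 3.929 kip/in.
Capacity per unit length: r_n/Ω = (1/2.0) × 0.6 × 90 × (0.707 × 0.3125) = 5.965 kip/in.
3.929 ≤ 5.965 → adequate.

f_max ≈ 3.93 kip/in; adequate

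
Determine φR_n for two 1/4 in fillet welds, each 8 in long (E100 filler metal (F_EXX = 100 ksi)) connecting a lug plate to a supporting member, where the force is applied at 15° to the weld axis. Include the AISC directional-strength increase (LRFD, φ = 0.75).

t_e = 0.707 × 0.25 = 0.1767 in; A_we = 0.1767 × 16 = 2.828 in².
Directional factor: 1.0 + 0.5 sin^1.5(15°) = 1.066.
F_nw = 0.6 × 100 × 1.066 = 63.95 ksi.
φR_n = 0.75 × 63.95 × 2.828 = 135.6 kips.

φR_n ≈ 136 kips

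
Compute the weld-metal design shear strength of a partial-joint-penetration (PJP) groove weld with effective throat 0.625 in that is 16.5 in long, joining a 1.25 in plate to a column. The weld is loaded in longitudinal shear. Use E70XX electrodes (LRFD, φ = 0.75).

E70XX → F_EXX = 70 ksi.
Effective throat (given) t_e = 0.625 in.
A_we = 0.625 × 16.5 = 10.31 in².
F_nw = 0.6 F_EXX = 42 ksi.
φR_n = 0.75 × 42 × 10.31 = 324.8 kip.

φR_n ≈ 325 kip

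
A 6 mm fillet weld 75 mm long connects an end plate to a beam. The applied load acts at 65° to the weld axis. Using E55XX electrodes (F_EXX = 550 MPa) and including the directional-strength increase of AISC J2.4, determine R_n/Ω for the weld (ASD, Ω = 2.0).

R_n/Ω ≈ 75.1 kN

t_e = 0.707 × 6 = 4.242 mm; A_we = 4.242 × 75 = 318.1 mm².
Directional factor: 1.0 + 0.5 sin^1.5(65°) = 1.431.
F_nw = 0.6 × 550 × 1.431 = 472.4 MPa.
R_n/Ω = (472.4 × 318.1) / 2.0 × 10⁻³ = 75.14 kN.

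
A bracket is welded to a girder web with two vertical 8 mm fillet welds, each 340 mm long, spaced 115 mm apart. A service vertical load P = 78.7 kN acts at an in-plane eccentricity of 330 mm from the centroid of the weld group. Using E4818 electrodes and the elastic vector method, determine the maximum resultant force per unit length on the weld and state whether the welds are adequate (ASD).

f_max ≈ 577 N/mm; adequate

E48XX → F_EXX = 480 MPa.
Total weld length L_w = 680 mm. Treat welds as unit-width lines.
Polar moment about centroid: J = 2[d³/12 + d(b/2)²] = 2[340³/12 + 340×57.5²] = 8799000 mm³.
Direct shear f_v = P/L_w = 78.7×10³ / 680 = 115.7 N/mm (vertical).
Torsion M = P·e = 78.7×10³ × 330 = 25971000 N·mm.
Critical point at (x, y) = (57.5, 170) from centroid. f_tx = M·y/J = 501.8 N/mm; f_ty = M·x/J = 169.7 N/mm.
Resultant f_max = √[f_tx² + (f_v + f_ty)²] = √[501.8² + (115.7 + 169.7)²] = 577.3 N/mm.
Capacity per unit length: r_n/Ω = (1/2.0) × 0.6 × 480 × (0.707 × 8) = 814.5 N/mm.
577.3 ≤ 814.5 → adequate.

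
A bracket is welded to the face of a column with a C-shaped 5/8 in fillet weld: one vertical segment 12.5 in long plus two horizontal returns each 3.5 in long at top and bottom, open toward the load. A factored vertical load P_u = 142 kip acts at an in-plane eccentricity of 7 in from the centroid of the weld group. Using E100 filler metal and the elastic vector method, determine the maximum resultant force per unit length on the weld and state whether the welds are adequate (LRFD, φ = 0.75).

E100XX → F_EXX = 100 ksi.
Total weld length L_w = 19.5 in. Treat welds as unit-width lines.
Centroid: x̄ = 2×3.5×1.75 / 19.5 = 0.6282 in from the vertical weld.
Polar moment about centroid: J = I_x + I_y = [12.5³/12 + 2×3.5×6.25²] + [12.5×0.6282² + 2(3.5³/12 + 3.5×1.122²)] = 457.1 in³.
Direct shear f_v = P/L_w = 142 / 19.5 = 7.282 kip/in (vertical).
Torsion M = P·e = 142 × 7 = 994 kip·in.
Critical point at (x, y) = (2.872, 6.25) from centroid. f_tx = M·y/J = 13.59 kip/in; f_ty = M·x/J = 6.245 kip/in.
Resultant f_max = √[f_tx² + (f_v + f_ty)²] = √[13.59² + (7.282 + 6.245)²] = 19.18 kip/in.
Capacity per unit length: φr_n = 0.75 × 0.6 × 100 × (0.707 × 0.625) = 19.88 kip/in.
19.18 ≤ 19.88 → adequate.

f_max ≈ 19.2 kip/in; adequate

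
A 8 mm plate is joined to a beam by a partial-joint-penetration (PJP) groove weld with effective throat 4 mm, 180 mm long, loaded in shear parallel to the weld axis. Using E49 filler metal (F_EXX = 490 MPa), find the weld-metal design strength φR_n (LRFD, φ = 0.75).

φR_n ≈ 159 kN

Effective throat (given) t_e = 4 mm.
A_we = 4 × 180 = 720 mm².
F_nw = 0.6 F_EXX = 294 MPa.
φR_n = 0.75 × 294 × 720 × 10⁻³ = 158.8 kN.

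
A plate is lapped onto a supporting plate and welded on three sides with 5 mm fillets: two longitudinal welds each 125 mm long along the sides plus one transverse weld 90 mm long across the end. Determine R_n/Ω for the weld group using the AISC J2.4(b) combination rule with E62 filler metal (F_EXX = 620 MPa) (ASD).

R_n/Ω ≈ 228 kN

t_e = 0.707 × 5 = 3.535 mm.
R_nwl = 0.6 × 620 × 3.535 × 250 × 10⁻³ = 328.8 kN (longitudinal, 2 welds).
R_nwt = 0.6 × 620 × 3.535 × 90 × 10⁻³ = 118.4 kN (transverse, base value).
(i) R_nwl + R_nwt = 447.1 kN; (ii) 0.85 R_nwl + 1.5 R_nwt = 457 kN.
R_n = max = 457 kN [governs: (ii)]; R_n/Ω = 228.5 kN.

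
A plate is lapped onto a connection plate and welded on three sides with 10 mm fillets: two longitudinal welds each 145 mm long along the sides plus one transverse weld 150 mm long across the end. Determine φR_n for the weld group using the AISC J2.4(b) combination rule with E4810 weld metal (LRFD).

E48XX → F_EXX = 480 MPa.
t_e = 0.707 × 10 = 7.07 mm.
R_nwl = 0.6 × 480 × 7.07 × 290 × 10⁻³ = 590.5 kN (longitudinal, 2 welds).
R_nwt = 0.6 × 480 × 7.07 × 150 × 10⁻³ = 305.4 kN (transverse, base value).
(i) R_nwl + R_nwt = 895.9 kN; (ii) 0.85 R_nwl + 1.5 R_nwt = 960 kN.
R_n = max = 960 kN [governs: (ii)]; φR_n = 720 kN.

φR_n ≈ 720 kN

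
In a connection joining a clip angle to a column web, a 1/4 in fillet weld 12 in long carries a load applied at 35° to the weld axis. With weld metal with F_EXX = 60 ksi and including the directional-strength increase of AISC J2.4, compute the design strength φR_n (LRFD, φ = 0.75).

φR_n ≈ 69.7 kip

t_e = 0.707 × 0.25 = 0.1767 in; A_we = 0.1767 × 12 = 2.121 in².
Directional factor: 1.0 + 0.5 sin^1.5(35°) = 1.217.
F_nw = 0.6 × 60 × 1.217 = 43.82 ksi.
φR_n = 0.75 × 43.82 × 2.121 = 69.71 kip.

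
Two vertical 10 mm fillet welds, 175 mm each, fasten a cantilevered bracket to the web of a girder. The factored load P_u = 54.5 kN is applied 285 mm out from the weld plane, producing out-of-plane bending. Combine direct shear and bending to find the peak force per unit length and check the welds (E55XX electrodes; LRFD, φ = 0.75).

f_max ≈ 1530 N/mm; adequate

E55XX → F_EXX = 550 MPa.
L_w = 2 × 175 = 350 mm; section modulus (unit throat) S = 2 × L²/6 = 10210 mm².
Direct shear f_v = P/L_w = 54.5×10³/350 = 155.7 N/mm.
Moment M = P × e = 54.5×10³ × 285 = 15532000 N·mm; bending f_b = M/S = 1522 N/mm.
f_max = √(f_v² + f_b²) = √(155.7² + 1522²) = 1529 N/mm.
φr_n = 0.75 × 0.6 × 550 × (0.707 × 10) = 1750 N/mm → adequate.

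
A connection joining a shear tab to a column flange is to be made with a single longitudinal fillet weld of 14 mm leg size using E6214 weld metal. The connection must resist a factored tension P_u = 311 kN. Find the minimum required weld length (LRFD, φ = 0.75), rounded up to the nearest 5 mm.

L = 115 mm

E62XX → F_EXX = 620 MPa.
Throat t_e = 0.707 × 14 = 9.898 mm.
φr_n = 0.75 × 0.6 × 620 × 9.898 × 10⁻³ = 2.762 kN/mm.
L_req = P_u / φr_n = 311 / 2.762 = 112.6 mm total.
Round up → use L = 115 mm.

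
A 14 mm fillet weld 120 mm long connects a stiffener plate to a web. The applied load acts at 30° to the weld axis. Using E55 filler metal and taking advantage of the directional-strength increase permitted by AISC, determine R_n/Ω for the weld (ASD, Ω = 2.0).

E55XX → F_EXX = 550 MPa.
t_e = 0.707 × 14 = 9.898 mm; A_we = 9.898 × 120 = 1188 mm².
Directional factor: 1.0 + 0.5 sin^1.5(30°) = 1.177.
F_nw = 0.6 × 550 × 1.177 = 388.3 MPa.
R_n/Ω = (388.3 × 1188) / 2.0 × 10⁻³ = 230.6 kN.

R_n/Ω ≈ 231 kN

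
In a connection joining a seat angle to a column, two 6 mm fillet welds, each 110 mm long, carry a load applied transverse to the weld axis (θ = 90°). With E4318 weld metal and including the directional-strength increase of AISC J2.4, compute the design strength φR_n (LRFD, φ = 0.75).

φR_n ≈ 271 kN

E43XX → F_EXX = 430 MPa.
t_e = 0.707 × 6 = 4.242 mm; A_we = 4.242 × 220 = 933.2 mm².
Directional factor: 1.0 + 0.5 sin^1.5(90°) = 1.5.
F_nw = 0.6 × 430 × 1.5 = 387 MPa.
φR_n = 0.75 × 387 × 933.2 × 10⁻³ = 270.9 kN.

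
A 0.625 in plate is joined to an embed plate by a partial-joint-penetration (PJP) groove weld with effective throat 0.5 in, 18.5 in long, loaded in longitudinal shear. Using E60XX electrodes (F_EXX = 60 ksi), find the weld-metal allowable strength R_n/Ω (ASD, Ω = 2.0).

R_n/Ω ≈ 166 kips

Effective throat (given) t_e = 0.5 in.
A_we = 0.5 × 18.5 = 9.25 in².
F_nw = 0.6 F_EXX = 36 ksi.
R_n/Ω = (36 × 9.25) / 2.0 = 166.5 kips.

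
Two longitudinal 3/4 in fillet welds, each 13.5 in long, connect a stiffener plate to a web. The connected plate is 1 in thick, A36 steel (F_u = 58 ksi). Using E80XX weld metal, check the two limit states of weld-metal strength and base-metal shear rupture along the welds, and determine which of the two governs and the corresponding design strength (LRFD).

E80XX → F_EXX = 80 ksi.
t_e = 0.707 × 0.75 = 0.5302 in; L = 27 in.
Weld metal: φR_n = 0.75 × 0.6 × 80 × 0.5302 × 27 = 515.4 kips.
Base metal (shear rupture): φR_n = 0.75 × 0.6 × 58 × 1 × 27 = 704.7 kips.
Governing: weld metal.

φR_n ≈ 515 kips (weld metal governs)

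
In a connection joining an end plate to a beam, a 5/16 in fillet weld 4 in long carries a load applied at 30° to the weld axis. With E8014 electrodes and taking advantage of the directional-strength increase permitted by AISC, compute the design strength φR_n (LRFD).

E80XX → F_EXX = 80 ksi.
t_e = 0.707 × 0.3125 = 0.2209 in; A_we = 0.2209 × 4 = 0.8837 in².
Directional factor: 1.0 + 0.5 sin^1.5(30°) = 1.177.
F_nw = 0.6 × 80 × 1.177 = 56.49 ksi.
φR_n = 0.75 × 56.49 × 0.8837 = 37.44 kip.

φR_n ≈ 37.4 kip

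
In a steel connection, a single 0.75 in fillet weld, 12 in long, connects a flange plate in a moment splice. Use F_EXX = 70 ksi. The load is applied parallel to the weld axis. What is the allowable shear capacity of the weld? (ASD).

R_n/Ω ≈ 134 kip

Effective throat t_e = 0.707 × 0.75 = 0.5302 in.
Total length L = 12 in; A_we = 0.5302 × 12 = 6.363 in².
F_nw = 0.6 F_EXX = 0.6 × 70 = 42 ksi.
R_n = 42 × 6.363 = 267.2 kip; R_n/Ω = 267.2/2.0 = 133.6 kip.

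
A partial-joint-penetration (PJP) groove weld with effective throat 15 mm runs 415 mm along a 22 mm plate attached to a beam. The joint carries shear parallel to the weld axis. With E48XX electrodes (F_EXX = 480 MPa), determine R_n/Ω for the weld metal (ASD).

Effective throat (given) t_e = 15 mm.
A_we = 15 × 415 = 6225 mm².
F_nw = 0.6 F_EXX = 288 MPa.
R_n/Ω = (288 × 6225) / 2.0 × 10⁻³ = 896.4 kN.

R_n/Ω ≈ 896 kN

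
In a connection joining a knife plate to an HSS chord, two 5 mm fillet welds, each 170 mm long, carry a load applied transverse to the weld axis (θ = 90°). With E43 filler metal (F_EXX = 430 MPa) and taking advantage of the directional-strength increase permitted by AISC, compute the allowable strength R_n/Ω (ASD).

R_n/Ω ≈ 233 kN

t_e = 0.707 × 5 = 3.535 mm; A_we = 3.535 × 340 = 1202 mm².
Directional factor: 1.0 + 0.5 sin^1.5(90°) = 1.5.
F_nw = 0.6 × 430 × 1.5 = 387 MPa.
R_n/Ω = (387 × 1202) / 2.0 × 10⁻³ = 232.6 kN.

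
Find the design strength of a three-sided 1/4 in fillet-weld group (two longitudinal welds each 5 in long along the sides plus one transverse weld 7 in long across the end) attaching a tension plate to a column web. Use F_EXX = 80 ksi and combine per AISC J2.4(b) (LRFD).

t_e = 0.707 × 0.25 = 0.1767 in.
R_nwl = 0.6 × 80 × 0.1767 × 10 = 84.84 kips (longitudinal, 2 welds).
R_nwt = 0.6 × 80 × 0.1767 × 7 = 59.39 kips (transverse, base value).
(i) R_nwl + R_nwt = 144.2 kips; (ii) 0.85 R_nwl + 1.5 R_nwt = 161.2 kips.
R_n = max = 161.2 kips [governs: (ii)]; φR_n = 120.9 kips.

φR_n ≈ 121 kips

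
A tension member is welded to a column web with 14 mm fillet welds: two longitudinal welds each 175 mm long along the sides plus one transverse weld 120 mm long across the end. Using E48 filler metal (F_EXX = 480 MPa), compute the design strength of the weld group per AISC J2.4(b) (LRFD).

t_e = 0.707 × 14 = 9.898 mm.
R_nwl = 0.6 × 480 × 9.898 × 350 × 10⁻³ = 997.7 kN (longitudinal, 2 welds).
R_nwt = 0.6 × 480 × 9.898 × 120 × 10⁻³ = 342.1 kN (transverse, base value).
(i) R_nwl + R_nwt = 1340 kN; (ii) 0.85 R_nwl + 1.5 R_nwt = 1361 kN.
R_n = max = 1361 kN [governs: (ii)]; φR_n = 1021 kN.

φR_n ≈ 1020 kN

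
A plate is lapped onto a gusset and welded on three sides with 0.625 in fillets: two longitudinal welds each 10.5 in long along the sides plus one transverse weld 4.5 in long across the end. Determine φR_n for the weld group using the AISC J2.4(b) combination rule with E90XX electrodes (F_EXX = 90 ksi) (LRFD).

φR_n ≈ 456 kip

t_e = 0.707 × 0.625 = 0.4419 in.
R_nwl = 0.6 × 90 × 0.4419 × 21 = 501.1 kip (longitudinal, 2 welds).
R_nwt = 0.6 × 90 × 0.4419 × 4.5 = 107.4 kip (transverse, base value).
(i) R_nwl + R_nwt = 608.5 kip; (ii) 0.85 R_nwl + 1.5 R_nwt = 587 kip.
R_n = max = 608.5 kip [governs: (i)]; φR_n = 456.3 kip.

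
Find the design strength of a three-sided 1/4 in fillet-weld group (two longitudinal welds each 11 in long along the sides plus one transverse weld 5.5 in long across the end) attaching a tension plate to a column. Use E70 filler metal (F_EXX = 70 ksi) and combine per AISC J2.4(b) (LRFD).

t_e = 0.707 × 0.25 = 0.1767 in.
R_nwl = 0.6 × 70 × 0.1767 × 22 = 163.3 kip (longitudinal, 2 welds).
R_nwt = 0.6 × 70 × 0.1767 × 5.5 = 40.83 kip (transverse, base value).
(i) R_nwl + R_nwt = 204.1 kip; (ii) 0.85 R_nwl + 1.5 R_nwt = 200.1 kip.
R_n = max = 204.1 kip [governs: (i)]; φR_n = 153.1 kip.

φR_n ≈ 153 kip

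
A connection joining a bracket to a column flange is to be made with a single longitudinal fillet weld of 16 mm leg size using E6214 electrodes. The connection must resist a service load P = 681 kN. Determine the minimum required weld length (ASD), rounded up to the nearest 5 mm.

L = 325 mm

E62XX → F_EXX = 620 MPa.
Throat t_e = 0.707 × 16 = 11.31 mm.
r_n/Ω = (0.6 × 620 × 11.31) / 2.0 = 2104 N/mm = 2.104 kN/mm.
L_req = P / (r_n/Ω) = 681 / 2.104 = 323.7 mm total.
Round up → use L = 325 mm.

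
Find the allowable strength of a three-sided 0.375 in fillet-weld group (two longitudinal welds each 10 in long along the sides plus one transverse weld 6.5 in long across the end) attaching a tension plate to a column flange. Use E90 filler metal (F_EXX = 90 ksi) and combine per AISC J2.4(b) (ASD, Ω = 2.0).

t_e = 0.707 × 0.375 = 0.2651 in.
R_nwl = 0.6 × 90 × 0.2651 × 20 = 286.3 kips (longitudinal, 2 welds).
R_nwt = 0.6 × 90 × 0.2651 × 6.5 = 93.06 kips (transverse, base value).
(i) R_nwl + R_nwt = 379.4 kips; (ii) 0.85 R_nwl + 1.5 R_nwt = 383 kips.
R_n = max = 383 kips [governs: (ii)]; R_n/Ω = 191.5 kips.

R_n/Ω ≈ 191 kips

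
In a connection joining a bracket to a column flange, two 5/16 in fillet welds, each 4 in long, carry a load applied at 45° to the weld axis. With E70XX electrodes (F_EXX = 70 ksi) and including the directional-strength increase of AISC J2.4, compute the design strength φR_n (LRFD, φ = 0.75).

t_e = 0.707 × 0.3125 = 0.2209 in; A_we = 0.2209 × 8 = 1.767 in².
Directional factor: 1.0 + 0.5 sin^1.5(45°) = 1.297.
F_nw = 0.6 × 70 × 1.297 = 54.49 ksi.
φR_n = 0.75 × 54.49 × 1.767 = 72.23 kips.

φR_n ≈ 72.2 kips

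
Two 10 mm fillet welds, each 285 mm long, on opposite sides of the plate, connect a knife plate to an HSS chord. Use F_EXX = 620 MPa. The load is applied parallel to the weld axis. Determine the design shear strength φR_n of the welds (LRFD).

Effective throat t_e = 0.707 × 10 = 7.07 mm.
Total length L = 570 mm; A_we = 7.07 × 570 = 4030 mm².
F_nw = 0.6 F_EXX = 0.6 × 620 = 372 MPa.
φR_n = 0.75 × 372 × 4030 × 10⁻³ = 1124 kN.

φR_n ≈ 1120 kN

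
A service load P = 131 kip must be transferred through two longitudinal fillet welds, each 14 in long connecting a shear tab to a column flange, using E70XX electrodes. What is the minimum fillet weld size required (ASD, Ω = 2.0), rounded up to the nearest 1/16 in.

E70XX → F_EXX = 70 ksi.
Total weld length L = 28 in.
Required throat t_e = P × Ω / (0.6 F_EXX × L) = 131 × 2.0 / (0.6 × 70 × 28) = 0.2228 in.
Required leg w = t_e / 0.707 = 0.3151 in → use 3/8 in.

w = 3/8 in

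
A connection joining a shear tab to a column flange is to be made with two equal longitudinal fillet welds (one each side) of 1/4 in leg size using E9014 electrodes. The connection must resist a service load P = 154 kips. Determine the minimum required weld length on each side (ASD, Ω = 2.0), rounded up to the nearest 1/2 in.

E90XX → F_EXX = 90 ksi.
Throat t_e = 0.707 × 0.25 = 0.1767 in.
r_n/Ω = (0.6 × 90 × 0.1767) / 2.0 = 4.772 kip/in.
L_req = P / (r_n/Ω) = 154 / 4.772 = 32.27 in total.
Per side: 32.27 / 2 = 16.13 in.
Round up → use L = 16.5 in on each side.

L = 16.5 in on each side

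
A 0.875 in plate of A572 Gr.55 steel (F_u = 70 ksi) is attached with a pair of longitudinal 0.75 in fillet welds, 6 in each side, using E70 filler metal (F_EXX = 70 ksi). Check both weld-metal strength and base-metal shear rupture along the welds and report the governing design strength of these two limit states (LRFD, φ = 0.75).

φR_n ≈ 200 kip (weld metal governs)

t_e = 0.707 × 0.75 = 0.5302 in; L = 12 in.
Weld metal: φR_n = 0.75 × 0.6 × 70 × 0.5302 × 12 = 200.4 kip.
Base metal (shear rupture): φR_n = 0.75 × 0.6 × 70 × 0.875 × 12 = 330.8 kip.
Governing: weld metal.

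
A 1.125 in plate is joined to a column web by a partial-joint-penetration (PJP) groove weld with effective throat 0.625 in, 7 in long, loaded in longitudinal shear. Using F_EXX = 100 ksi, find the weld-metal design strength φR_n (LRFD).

Effective throat (given) t_e = 0.625 in.
A_we = 0.625 × 7 = 4.375 in².
F_nw = 0.6 F_EXX = 60 ksi.
φR_n = 0.75 × 60 × 4.375 = 196.9 kips.

φR_n ≈ 197 kips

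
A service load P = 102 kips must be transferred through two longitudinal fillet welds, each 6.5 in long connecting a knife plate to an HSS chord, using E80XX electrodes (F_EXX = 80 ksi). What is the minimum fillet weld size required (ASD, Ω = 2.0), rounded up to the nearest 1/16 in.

Total weld length L = 13 in.
Required throat t_e = P × Ω / (0.6 F_EXX × L) = 102 × 2.0 / (0.6 × 80 × 13) = 0.3269 in.
Required leg w = t_e / 0.707 = 0.4624 in → use 1/2 in.

w = 1/2 in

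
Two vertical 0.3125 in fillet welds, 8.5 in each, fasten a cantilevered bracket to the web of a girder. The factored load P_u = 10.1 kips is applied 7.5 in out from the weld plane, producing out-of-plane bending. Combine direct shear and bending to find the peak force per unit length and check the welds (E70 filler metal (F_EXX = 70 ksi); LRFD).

L_w = 2 × 8.5 = 17 in; section modulus (unit throat) S = 2 × L²/6 = 24.08 in².
Direct shear f_v = P/L_w = 10.1/17 = 0.5941 kip/in.
Moment M = P × e = 10.1 × 7.5 = 75.75 kip·in; bending f_b = M/S = 3.145 kip/in.
f_max = √(f_v² + f_b²) = √(0.5941² + 3.145²) = 3.201 kip/in.
φr_n = 0.75 × 0.6 × 70 × (0.707 × 0.3125) = 6.96 kip/in → adequate.

f_max ≈ 3.2 kip/in; adequate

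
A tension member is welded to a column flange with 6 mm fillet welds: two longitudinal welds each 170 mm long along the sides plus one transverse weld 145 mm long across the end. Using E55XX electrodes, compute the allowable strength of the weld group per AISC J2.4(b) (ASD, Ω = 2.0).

E55XX → F_EXX = 550 MPa.
t_e = 0.707 × 6 = 4.242 mm.
R_nwl = 0.6 × 550 × 4.242 × 340 × 10⁻³ = 476 kN (longitudinal, 2 welds).
R_nwt = 0.6 × 550 × 4.242 × 145 × 10⁻³ = 203 kN (transverse, base value).
(i) R_nwl + R_nwt = 678.9 kN; (ii) 0.85 R_nwl + 1.5 R_nwt = 709 kN.
R_n = max = 709 kN [governs: (ii)]; R_n/Ω = 354.5 kN.

R_n/Ω ≈ 355 kN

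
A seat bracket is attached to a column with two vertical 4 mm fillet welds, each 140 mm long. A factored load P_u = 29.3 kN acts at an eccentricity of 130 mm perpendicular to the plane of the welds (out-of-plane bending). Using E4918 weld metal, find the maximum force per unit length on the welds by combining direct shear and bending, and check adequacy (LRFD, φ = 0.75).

E49XX → F_EXX = 490 MPa.
L_w = 2 × 140 = 280 mm; section modulus (unit throat) S = 2 × L²/6 = 6533 mm².
Direct shear f_v = P/L_w = 29.3×10³/280 = 104.6 N/mm.
Moment M = P × e = 29.3×10³ × 130 = 3809000 N·mm; bending f_b = M/S = 583 N/mm.
f_max = √(f_v² + f_b²) = √(104.6² + 583²) = 592.3 N/mm.
φr_n = 0.75 × 0.6 × 490 × (0.707 × 4) = 623.6 N/mm → adequate.

f_max ≈ 592 N/mm; adequate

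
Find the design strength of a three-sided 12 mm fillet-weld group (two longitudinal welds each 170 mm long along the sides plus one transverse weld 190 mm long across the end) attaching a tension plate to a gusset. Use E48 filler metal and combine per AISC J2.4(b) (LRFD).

E48XX → F_EXX = 480 MPa.
t_e = 0.707 × 12 = 8.484 mm.
R_nwl = 0.6 × 480 × 8.484 × 340 × 10⁻³ = 830.8 kN (longitudinal, 2 welds).
R_nwt = 0.6 × 480 × 8.484 × 190 × 10⁻³ = 464.2 kN (transverse, base value).
(i) R_nwl + R_nwt = 1295 kN; (ii) 0.85 R_nwl + 1.5 R_nwt = 1403 kN.
R_n = max = 1403 kN [governs: (ii)]; φR_n = 1052 kN.

φR_n ≈ 1050 kN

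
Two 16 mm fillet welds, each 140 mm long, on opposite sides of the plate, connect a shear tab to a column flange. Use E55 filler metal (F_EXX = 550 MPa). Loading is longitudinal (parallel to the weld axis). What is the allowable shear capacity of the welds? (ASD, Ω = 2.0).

R_n/Ω ≈ 523 kN

Effective throat t_e = 0.707 × 16 = 11.31 mm.
Total length L = 280 mm; A_we = 11.31 × 280 = 3167 mm².
F_nw = 0.6 F_EXX = 0.6 × 550 = 330 MPa.
R_n = 330 × 3167 × 10⁻³ = 1045 kN; R_n/Ω = 1045/2.0 = 522.6 kN.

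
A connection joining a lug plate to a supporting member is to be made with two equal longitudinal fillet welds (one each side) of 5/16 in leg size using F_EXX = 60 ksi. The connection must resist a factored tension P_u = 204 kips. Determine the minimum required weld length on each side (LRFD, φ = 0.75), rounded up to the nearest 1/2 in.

L = 17.5 in on each side

Throat t_e = 0.707 × 0.3125 = 0.2209 in.
φr_n = 0.75 × 0.6 × 60 × 0.2209 = 5.965 kips/in.
L_req = P_u / φr_n = 204 / 5.965 = 34.2 in total.
Per side: 34.2 / 2 = 17.1 in.
Round up → use L = 17.5 in on each side.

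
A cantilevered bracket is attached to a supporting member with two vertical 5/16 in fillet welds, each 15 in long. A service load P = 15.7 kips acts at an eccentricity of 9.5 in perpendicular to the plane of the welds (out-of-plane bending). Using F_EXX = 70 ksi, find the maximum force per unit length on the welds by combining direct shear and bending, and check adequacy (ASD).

f_max ≈ 2.06 kip/in; adequate

L_w = 2 × 15 = 30 in; section modulus (unit throat) S = 2 × L²/6 = 75 in².
Direct shear f_v = P/L_w = 15.7/30 = 0.5233 kip/in.
Moment M = P × e = 15.7 × 9.5 = 149.15 kip·in; bending f_b = M/S = 1.989 kip/in.
f_max = √(f_v² + f_b²) = √(0.5233² + 1.989²) = 2.056 kip/in.
r_n/Ω = (1/2.0) × 0.6 × 70 × (0.707 × 0.3125) = 4.64 kip/in → adequate.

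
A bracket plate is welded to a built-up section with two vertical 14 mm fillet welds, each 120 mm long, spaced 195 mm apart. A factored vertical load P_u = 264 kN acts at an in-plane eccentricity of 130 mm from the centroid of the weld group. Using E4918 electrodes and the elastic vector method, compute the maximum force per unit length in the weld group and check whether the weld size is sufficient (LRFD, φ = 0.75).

E49XX → F_EXX = 490 MPa.
Total weld length L_w = 240 mm. Treat welds as unit-width lines.
Polar moment about centroid: J = 2[d³/12 + d(b/2)²] = 2[120³/12 + 120×97.5²] = 2570000 mm³.
Direct shear f_v = P/L_w = 264×10³ / 240 = 1100 N/mm (vertical).
Torsion M = P·e = 264×10³ × 130 = 34320000 N·mm.
Critical point at (x, y) = (97.5, 60) from centroid. f_tx = M·y/J = 801.4 N/mm; f_ty = M·x/J = 1302 N/mm.
Resultant f_max = √[f_tx² + (f_v + f_ty)²] = √[801.4² + (1100 + 1302)²] = 2532 N/mm.
Capacity per unit length: φr_n = 0.75 × 0.6 × 490 × (0.707 × 14) = 2183 N/mm.
2532 > 2183 → NOT adequate.

f_max ≈ 2530 N/mm; NOT adequate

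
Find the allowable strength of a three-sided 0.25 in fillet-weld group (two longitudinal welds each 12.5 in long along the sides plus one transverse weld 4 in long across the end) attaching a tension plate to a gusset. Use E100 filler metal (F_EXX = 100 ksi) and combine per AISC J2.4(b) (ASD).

t_e = 0.707 × 0.25 = 0.1767 in.
R_nwl = 0.6 × 100 × 0.1767 × 25 = 265.1 kips (longitudinal, 2 welds).
R_nwt = 0.6 × 100 × 0.1767 × 4 = 42.42 kips (transverse, base value).
(i) R_nwl + R_nwt = 307.5 kips; (ii) 0.85 R_nwl + 1.5 R_nwt = 289 kips.
R_n = max = 307.5 kips [governs: (i)]; R_n/Ω = 153.8 kips.

R_n/Ω ≈ 154 kips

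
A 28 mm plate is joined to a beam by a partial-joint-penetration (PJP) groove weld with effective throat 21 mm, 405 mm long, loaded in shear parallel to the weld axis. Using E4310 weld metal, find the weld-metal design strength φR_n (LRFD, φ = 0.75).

E43XX → F_EXX = 430 MPa.
Effective throat (given) t_e = 21 mm.
A_we = 21 × 405 = 8505 mm².
F_nw = 0.6 F_EXX = 258 MPa.
φR_n = 0.75 × 258 × 8505 × 10⁻³ = 1646 kN.

φR_n ≈ 1650 kN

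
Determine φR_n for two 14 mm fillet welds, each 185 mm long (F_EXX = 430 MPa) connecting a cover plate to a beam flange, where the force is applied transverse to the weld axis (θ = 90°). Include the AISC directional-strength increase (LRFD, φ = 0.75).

φR_n ≈ 1060 kN

t_e = 0.707 × 14 = 9.898 mm; A_we = 9.898 × 370 = 3662 mm².
Directional factor: 1.0 + 0.5 sin^1.5(90°) = 1.5.
F_nw = 0.6 × 430 × 1.5 = 387 MPa.
φR_n = 0.75 × 387 × 3662 × 10⁻³ = 1063 kN.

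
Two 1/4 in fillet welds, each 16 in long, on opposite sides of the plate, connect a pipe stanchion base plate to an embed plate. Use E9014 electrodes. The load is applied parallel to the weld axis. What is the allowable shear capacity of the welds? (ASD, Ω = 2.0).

E90XX → F_EXX = 90 ksi.
Effective throat t_e = 0.707 × 0.25 = 0.1767 in.
Total length L = 32 in; A_we = 0.1767 × 32 = 5.656 in².
F_nw = 0.6 F_EXX = 0.6 × 90 = 54 ksi.
R_n = 54 × 5.656 = 305.4 kip; R_n/Ω = 305.4/2.0 = 152.7 kip.

R_n/Ω ≈ 153 kip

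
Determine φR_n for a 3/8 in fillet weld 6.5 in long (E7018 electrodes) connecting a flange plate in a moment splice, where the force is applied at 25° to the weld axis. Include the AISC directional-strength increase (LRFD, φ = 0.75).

E70XX → F_EXX = 70 ksi.
t_e = 0.707 × 0.375 = 0.2651 in; A_we = 0.2651 × 6.5 = 1.723 in².
Directional factor: 1.0 + 0.5 sin^1.5(25°) = 1.137.
F_nw = 0.6 × 70 × 1.137 = 47.77 ksi.
φR_n = 0.75 × 47.77 × 1.723 = 61.74 kip.

φR_n ≈ 61.7 kip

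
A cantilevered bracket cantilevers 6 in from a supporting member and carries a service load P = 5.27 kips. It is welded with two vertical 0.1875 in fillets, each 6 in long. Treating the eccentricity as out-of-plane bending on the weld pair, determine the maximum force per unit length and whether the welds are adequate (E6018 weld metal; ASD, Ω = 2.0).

f_max ≈ 2.67 kip/in; NOT adequate

E60XX → F_EXX = 60 ksi.
L_w = 2 × 6 = 12 in; section modulus (unit throat) S = 2 × L²/6 = 12 in².
Direct shear f_v = P/L_w = 5.27/12 = 0.4392 kip/in.
Moment M = P × e = 5.27 × 6 = 31.62 kip·in; bending f_b = M/S = 2.635 kip/in.
f_max = √(f_v² + f_b²) = √(0.4392² + 2.635²) = 2.671 kip/in.
r_n/Ω = (1/2.0) × 0.6 × 60 × (0.707 × 0.1875) = 2.386 kip/in → NOT adequate.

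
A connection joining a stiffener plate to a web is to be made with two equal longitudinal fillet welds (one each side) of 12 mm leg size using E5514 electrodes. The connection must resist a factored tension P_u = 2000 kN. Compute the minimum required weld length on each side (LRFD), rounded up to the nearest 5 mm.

E55XX → F_EXX = 550 MPa.
Throat t_e = 0.707 × 12 = 8.484 mm.
φr_n = 0.75 × 0.6 × 550 × 8.484 × 10⁻³ = 2.1 kN/mm.
L_req = P_u / φr_n = 2000 / 2.1 = 952.5 mm total.
Per side: 952.5 / 2 = 476.2 mm.
Round up → use L = 480 mm on each side.

L = 480 mm on each side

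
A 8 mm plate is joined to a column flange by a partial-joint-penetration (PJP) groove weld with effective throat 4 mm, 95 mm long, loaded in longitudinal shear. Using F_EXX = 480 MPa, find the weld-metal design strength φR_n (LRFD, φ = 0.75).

φR_n ≈ 82.1 kN

Effective throat (given) t_e = 4 mm.
A_we = 4 × 95 = 380 mm².
F_nw = 0.6 F_EXX = 288 MPa.
φR_n = 0.75 × 288 × 380 × 10⁻³ = 82.08 kN.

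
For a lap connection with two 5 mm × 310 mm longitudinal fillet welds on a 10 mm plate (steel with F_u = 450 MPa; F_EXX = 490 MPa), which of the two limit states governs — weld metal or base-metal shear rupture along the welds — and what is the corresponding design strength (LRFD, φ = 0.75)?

t_e = 0.707 × 5 = 3.535 mm; L = 620 mm.
Weld metal: φR_n = 0.75 × 0.6 × 490 × 3.535 × 620 × 10⁻³ = 483.3 kN.
Base metal (shear rupture): φR_n = 0.75 × 0.6 × 450 × 10 × 620 × 10⁻³ = 1256 kN.
Governing: weld metal.

φR_n ≈ 483 kN (weld metal governs)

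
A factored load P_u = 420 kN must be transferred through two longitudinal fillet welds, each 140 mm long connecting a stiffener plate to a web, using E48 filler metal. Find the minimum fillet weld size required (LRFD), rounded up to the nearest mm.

E48XX → F_EXX = 480 MPa.
Total weld length L = 280 mm.
Required throat t_e = P_u / (φ × 0.6 F_EXX × L) = 420 / (0.75 × 0.6 × 480 × 280 × 10⁻³) = 6.944 mm.
Required leg w = t_e / 0.707 = 9.822 mm → use 10 mm.

w = 10 mm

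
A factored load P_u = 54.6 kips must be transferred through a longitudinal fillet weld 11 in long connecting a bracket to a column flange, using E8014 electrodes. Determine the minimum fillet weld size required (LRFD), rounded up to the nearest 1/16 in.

E80XX → F_EXX = 80 ksi.
Total weld length L = 11 in.
Required throat t_e = P_u / (φ × 0.6 F_EXX × L) = 54.6 / (0.75 × 0.6 × 80 × 11) = 0.1379 in.
Required leg w = t_e / 0.707 = 0.195 in → use 1/4 in.

w = 1/4 in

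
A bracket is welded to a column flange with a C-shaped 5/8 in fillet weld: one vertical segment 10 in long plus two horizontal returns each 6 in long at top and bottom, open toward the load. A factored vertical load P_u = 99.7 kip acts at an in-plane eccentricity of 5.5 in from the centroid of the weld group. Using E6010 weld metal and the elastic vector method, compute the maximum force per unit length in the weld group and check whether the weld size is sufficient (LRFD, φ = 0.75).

E60XX → F_EXX = 60 ksi.
Total weld length L_w = 22 in. Treat welds as unit-width lines.
Centroid: x̄ = 2×6×3 / 22 = 1.636 in from the vertical weld.
Polar moment about centroid: J = I_x + I_y = [10³/12 + 2×6×5²] + [10×1.636² + 2(6³/12 + 6×1.364²)] = 468.4 in³.
Direct shear f_v = P/L_w = 99.7 / 22 = 4.532 kip/in (vertical).
Torsion M = P·e = 99.7 × 5.5 = 548.35 kip·in.
Critical point at (x, y) = (4.364, 5) from centroid. f_tx = M·y/J = 5.853 kip/in; f_ty = M·x/J = 5.108 kip/in.
Resultant f_max = √[f_tx² + (f_v + f_ty)²] = √[5.853² + (4.532 + 5.108)²] = 11.28 kip/in.
Capacity per unit length: φr_n = 0.75 × 0.6 × 60 × (0.707 × 0.625) = 11.93 kip/in.
11.28 ≤ 11.93 → adequate.

f_max ≈ 11.3 kip/in; adequate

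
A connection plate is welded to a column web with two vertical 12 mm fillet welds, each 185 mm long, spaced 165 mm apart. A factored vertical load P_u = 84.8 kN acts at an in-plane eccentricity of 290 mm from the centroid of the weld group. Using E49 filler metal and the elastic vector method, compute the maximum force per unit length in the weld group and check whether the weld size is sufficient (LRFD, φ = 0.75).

f_max ≈ 1020 N/mm; adequate

E49XX → F_EXX = 490 MPa.
Total weld length L_w = 370 mm. Treat welds as unit-width lines.
Polar moment about centroid: J = 2[d³/12 + d(b/2)²] = 2[185³/12 + 185×82.5²] = 3574000 mm³.
Direct shear f_v = P/L_w = 84.8×10³ / 370 = 229.2 N/mm (vertical).
Torsion M = P·e = 84.8×10³ × 290 = 24592000 N·mm.
Critical point at (x, y) = (82.5, 92.5) from centroid. f_tx = M·y/J = 636.5 N/mm; f_ty = M·x/J = 567.7 N/mm.
Resultant f_max = √[f_tx² + (f_v + f_ty)²] = √[636.5² + (229.2 + 567.7)²] = 1020 N/mm.
Capacity per unit length: φr_n = 0.75 × 0.6 × 490 × (0.707 × 12) = 1871 N/mm.
1020 ≤ 1871 → adequate.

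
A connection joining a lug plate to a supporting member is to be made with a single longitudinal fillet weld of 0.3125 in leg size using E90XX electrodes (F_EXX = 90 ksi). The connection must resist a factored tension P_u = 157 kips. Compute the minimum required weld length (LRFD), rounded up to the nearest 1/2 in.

L = 18 in

Throat t_e = 0.707 × 0.3125 = 0.2209 in.
φr_n = 0.75 × 0.6 × 90 × 0.2209 = 8.948 kips/in.
L_req = P_u / φr_n = 157 / 8.948 = 17.55 in total.
Round up → use L = 18 in.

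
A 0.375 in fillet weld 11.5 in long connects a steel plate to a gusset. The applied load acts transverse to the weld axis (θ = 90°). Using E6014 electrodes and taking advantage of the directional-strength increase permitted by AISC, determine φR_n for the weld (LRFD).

φR_n ≈ 123 kip

E60XX → F_EXX = 60 ksi.
t_e = 0.707 × 0.375 = 0.2651 in; A_we = 0.2651 × 11.5 = 3.049 in².
Directional factor: 1.0 + 0.5 sin^1.5(90°) = 1.5.
F_nw = 0.6 × 60 × 1.5 = 54 ksi.
φR_n = 0.75 × 54 × 3.049 = 123.5 kip.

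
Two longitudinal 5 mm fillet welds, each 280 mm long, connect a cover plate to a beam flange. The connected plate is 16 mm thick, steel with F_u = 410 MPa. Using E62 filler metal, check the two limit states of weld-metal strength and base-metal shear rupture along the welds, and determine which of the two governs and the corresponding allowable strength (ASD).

E62XX → F_EXX = 620 MPa.
t_e = 0.707 × 5 = 3.535 mm; L = 560 mm.
Weld metal: R_n/Ω = (1/2.0) × 0.6 × 620 × 3.535 × 560 × 10⁻³ = 368.2 kN.
Base metal (shear rupture): R_n/Ω = (1/2.0) × 0.6 × 410 × 16 × 560 × 10⁻³ = 1102 kN.
Governing: weld metal.

R_n/Ω ≈ 368 kN (weld metal governs)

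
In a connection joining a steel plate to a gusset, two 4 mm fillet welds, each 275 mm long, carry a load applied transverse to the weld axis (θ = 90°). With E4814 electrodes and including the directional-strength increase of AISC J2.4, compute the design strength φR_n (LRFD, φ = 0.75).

E48XX → F_EXX = 480 MPa.
t_e = 0.707 × 4 = 2.828 mm; A_we = 2.828 × 550 = 1555 mm².
Directional factor: 1.0 + 0.5 sin^1.5(90°) = 1.5.
F_nw = 0.6 × 480 × 1.5 = 432 MPa.
φR_n = 0.75 × 432 × 1555 × 10⁻³ = 503.9 kN.

φR_n ≈ 504 kN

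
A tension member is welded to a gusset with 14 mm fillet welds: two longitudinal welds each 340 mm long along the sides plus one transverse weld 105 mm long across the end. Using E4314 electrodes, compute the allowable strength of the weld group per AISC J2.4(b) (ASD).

R_n/Ω ≈ 1000 kN

E43XX → F_EXX = 430 MPa.
t_e = 0.707 × 14 = 9.898 mm.
R_nwl = 0.6 × 430 × 9.898 × 680 × 10⁻³ = 1737 kN (longitudinal, 2 welds).
R_nwt = 0.6 × 430 × 9.898 × 105 × 10⁻³ = 268.1 kN (transverse, base value).
(i) R_nwl + R_nwt = 2005 kN; (ii) 0.85 R_nwl + 1.5 R_nwt = 1878 kN.
R_n = max = 2005 kN [governs: (i)]; R_n/Ω = 1002 kN.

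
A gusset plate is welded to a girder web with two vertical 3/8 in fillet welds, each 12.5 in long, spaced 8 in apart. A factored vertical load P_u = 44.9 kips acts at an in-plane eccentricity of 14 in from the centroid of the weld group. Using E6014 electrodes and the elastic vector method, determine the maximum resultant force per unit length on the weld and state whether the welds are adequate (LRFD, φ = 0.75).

f_max ≈ 7.55 kip/in; NOT adequate

E60XX → F_EXX = 60 ksi.
Total weld length L_w = 25 in. Treat welds as unit-width lines.
Polar moment about centroid: J = 2[d³/12 + d(b/2)²] = 2[12.5³/12 + 12.5×4²] = 725.5 in³.
Direct shear f_v = P/L_w = 44.9 / 25 = 1.796 kip/in (vertical).
Torsion M = P·e = 44.9 × 14 = 628.6 kip·in.
Critical point at (x, y) = (4, 6.25) from centroid. f_tx = M·y/J = 5.415 kip/in; f_ty = M·x/J = 3.466 kip/in.
Resultant f_max = √[f_tx² + (f_v + f_ty)²] = √[5.415² + (1.796 + 3.466)²] = 7.55 kip/in.
Capacity per unit length: φr_n = 0.75 × 0.6 × 60 × (0.707 × 0.375) = 7.158 kip/in.
7.55 > 7.158 → NOT adequate.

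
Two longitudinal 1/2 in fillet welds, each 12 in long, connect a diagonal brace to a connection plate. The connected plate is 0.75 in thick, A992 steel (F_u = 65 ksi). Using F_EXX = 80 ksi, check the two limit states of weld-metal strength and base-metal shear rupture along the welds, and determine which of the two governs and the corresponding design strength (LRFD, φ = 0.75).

t_e = 0.707 × 0.5 = 0.3535 in; L = 24 in.
Weld metal: φR_n = 0.75 × 0.6 × 80 × 0.3535 × 24 = 305.4 kip.
Base metal (shear rupture): φR_n = 0.75 × 0.6 × 65 × 0.75 × 24 = 526.5 kip.
Governing: weld metal.

φR_n ≈ 305 kip (weld metal governs)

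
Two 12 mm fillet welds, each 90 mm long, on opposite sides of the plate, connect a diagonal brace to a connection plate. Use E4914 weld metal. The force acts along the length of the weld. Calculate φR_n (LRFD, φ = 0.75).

φR_n ≈ 337 kN

E49XX → F_EXX = 490 MPa.
Effective throat t_e = 0.707 × 12 = 8.484 mm.
Total length L = 180 mm; A_we = 8.484 × 180 = 1527 mm².
F_nw = 0.6 F_EXX = 0.6 × 490 = 294 MPa.
φR_n = 0.75 × 294 × 1527 × 10⁻³ = 336.7 kN.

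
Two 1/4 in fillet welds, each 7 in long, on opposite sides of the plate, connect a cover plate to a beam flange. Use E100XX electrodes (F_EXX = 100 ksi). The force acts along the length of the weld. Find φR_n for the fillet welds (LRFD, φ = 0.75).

φR_n ≈ 111 kips

Effective throat t_e = 0.707 × 0.25 = 0.1767 in.
Total length L = 14 in; A_we = 0.1767 × 14 = 2.474 in².
F_nw = 0.6 F_EXX = 0.6 × 100 = 60 ksi.
φR_n = 0.75 × 60 × 2.474 = 111.4 kips.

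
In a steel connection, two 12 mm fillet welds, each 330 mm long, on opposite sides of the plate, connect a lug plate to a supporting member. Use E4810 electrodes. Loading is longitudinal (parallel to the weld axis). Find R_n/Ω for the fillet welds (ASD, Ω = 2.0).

R_n/Ω ≈ 806 kN

E48XX → F_EXX = 480 MPa.
Effective throat t_e = 0.707 × 12 = 8.484 mm.
Total length L = 660 mm; A_we = 8.484 × 660 = 5599 mm².
F_nw = 0.6 F_EXX = 0.6 × 480 = 288 MPa.
R_n = 288 × 5599 × 10⁻³ = 1613 kN; R_n/Ω = 1613/2.0 = 806.3 kN.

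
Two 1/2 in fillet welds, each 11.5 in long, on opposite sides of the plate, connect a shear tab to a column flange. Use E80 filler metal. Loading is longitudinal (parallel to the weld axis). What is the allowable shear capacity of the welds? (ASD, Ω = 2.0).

E80XX → F_EXX = 80 ksi.
Effective throat t_e = 0.707 × 0.5 = 0.3535 in.
Total length L = 23 in; A_we = 0.3535 × 23 = 8.13 in².
F_nw = 0.6 F_EXX = 0.6 × 80 = 48 ksi.
R_n = 48 × 8.13 = 390.3 kips; R_n/Ω = 390.3/2.0 = 195.1 kips.

R_n/Ω ≈ 195 kips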